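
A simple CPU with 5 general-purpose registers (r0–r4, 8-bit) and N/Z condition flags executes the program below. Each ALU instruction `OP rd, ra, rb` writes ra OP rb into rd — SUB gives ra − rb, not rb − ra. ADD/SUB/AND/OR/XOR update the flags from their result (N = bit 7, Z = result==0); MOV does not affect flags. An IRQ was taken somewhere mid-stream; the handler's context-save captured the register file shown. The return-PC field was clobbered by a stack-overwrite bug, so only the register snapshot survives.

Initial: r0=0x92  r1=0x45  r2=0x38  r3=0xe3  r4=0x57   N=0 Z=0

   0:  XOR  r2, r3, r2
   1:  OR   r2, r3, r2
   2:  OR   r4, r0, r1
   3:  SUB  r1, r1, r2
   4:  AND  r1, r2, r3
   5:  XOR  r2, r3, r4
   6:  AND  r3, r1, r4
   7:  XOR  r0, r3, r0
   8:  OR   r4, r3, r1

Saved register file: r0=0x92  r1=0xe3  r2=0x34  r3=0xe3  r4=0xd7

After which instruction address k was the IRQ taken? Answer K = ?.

after  0: r0=0x92 r1=0x45 r2=0xdb r3=0xe3 r4=0x57  N=1 Z=0
after  1: r0=0x92 r1=0x45 r2=0xfb r3=0xe3 r4=0x57  N=1 Z=0
after  2: r0=0x92 r1=0x45 r2=0xfb r3=0xe3 r4=0xd7  N=1 Z=0
after  3: r0=0x92 r1=0x4a r2=0xfb r3=0xe3 r4=0xd7  N=0 Z=0
after  4: r0=0x92 r1=0xe3 r2=0xfb r3=0xe3 r4=0xd7  N=1 Z=0
after  5: r0=0x92 r1=0xe3 r2=0x34 r3=0xe3 r4=0xd7  N=0 Z=0
-- IRQ taken; context saved, return-PC = 6 --

K = 5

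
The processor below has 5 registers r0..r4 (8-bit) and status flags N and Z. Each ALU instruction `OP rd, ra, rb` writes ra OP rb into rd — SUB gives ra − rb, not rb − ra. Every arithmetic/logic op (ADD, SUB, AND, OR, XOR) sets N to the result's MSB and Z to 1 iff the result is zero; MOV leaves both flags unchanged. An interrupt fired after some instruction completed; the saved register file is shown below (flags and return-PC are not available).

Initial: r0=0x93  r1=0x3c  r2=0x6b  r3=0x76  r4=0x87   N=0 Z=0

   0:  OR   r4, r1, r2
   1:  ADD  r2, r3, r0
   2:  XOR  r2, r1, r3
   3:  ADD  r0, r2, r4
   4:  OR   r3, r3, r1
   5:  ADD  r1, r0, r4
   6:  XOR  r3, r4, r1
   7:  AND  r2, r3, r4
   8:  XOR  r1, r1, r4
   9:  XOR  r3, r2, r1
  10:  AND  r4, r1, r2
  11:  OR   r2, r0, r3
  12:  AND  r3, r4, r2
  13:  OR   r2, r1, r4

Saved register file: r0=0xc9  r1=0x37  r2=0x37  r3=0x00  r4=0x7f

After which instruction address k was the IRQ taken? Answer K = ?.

after  0: r0=0x93 r1=0x3c r2=0x6b r3=0x76 r4=0x7f  N=0 Z=0
after  1: r0=0x93 r1=0x3c r2=0x09 r3=0x76 r4=0x7f  N=0 Z=0
after  2: r0=0x93 r1=0x3c r2=0x4a r3=0x76 r4=0x7f  N=0 Z=0
after  3: r0=0xc9 r1=0x3c r2=0x4a r3=0x76 r4=0x7f  N=1 Z=0
after  4: r0=0xc9 r1=0x3c r2=0x4a r3=0x7e r4=0x7f  N=0 Z=0
after  5: r0=0xc9 r1=0x48 r2=0x4a r3=0x7e r4=0x7f  N=0 Z=0
after  6: r0=0xc9 r1=0x48 r2=0x4a r3=0x37 r4=0x7f  N=0 Z=0
after  7: r0=0xc9 r1=0x48 r2=0x37 r3=0x37 r4=0x7f  N=0 Z=0
after  8: r0=0xc9 r1=0x37 r2=0x37 r3=0x37 r4=0x7f  N=0 Z=0
after  9: r0=0xc9 r1=0x37 r2=0x37 r3=0x00 r4=0x7f  N=0 Z=1
-- IRQ taken; context saved, return-PC = 10 --

K = 9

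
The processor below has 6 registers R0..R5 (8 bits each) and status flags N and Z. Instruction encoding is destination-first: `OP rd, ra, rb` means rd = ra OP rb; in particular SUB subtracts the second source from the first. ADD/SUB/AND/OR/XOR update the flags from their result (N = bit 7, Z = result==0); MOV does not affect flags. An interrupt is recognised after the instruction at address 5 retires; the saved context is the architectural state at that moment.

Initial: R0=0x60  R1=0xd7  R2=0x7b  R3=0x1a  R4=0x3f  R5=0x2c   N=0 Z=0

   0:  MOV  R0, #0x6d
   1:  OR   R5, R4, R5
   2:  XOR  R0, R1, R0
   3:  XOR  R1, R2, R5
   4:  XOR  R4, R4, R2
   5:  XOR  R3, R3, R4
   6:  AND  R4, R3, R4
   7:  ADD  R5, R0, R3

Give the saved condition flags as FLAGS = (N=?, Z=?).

FLAGS = (N=0, Z=0)

after  0: R0=0x6d R1=0xd7 R2=0x7b R3=0x1a R4=0x3f R5=0x2c  N=0 Z=0
after  1: R0=0x6d R1=0xd7 R2=0x7b R3=0x1a R4=0x3f R5=0x3f  N=0 Z=0
after  2: R0=0xba R1=0xd7 R2=0x7b R3=0x1a R4=0x3f R5=0x3f  N=1 Z=0
after  3: R0=0xba R1=0x44 R2=0x7b R3=0x1a R4=0x3f R5=0x3f  N=0 Z=0
after  4: R0=0xba R1=0x44 R2=0x7b R3=0x1a R4=0x44 R5=0x3f  N=0 Z=0
after  5: R0=0xba R1=0x44 R2=0x7b R3=0x5e R4=0x44 R5=0x3f  N=0 Z=0
-- IRQ taken; context saved, return-PC = 6 --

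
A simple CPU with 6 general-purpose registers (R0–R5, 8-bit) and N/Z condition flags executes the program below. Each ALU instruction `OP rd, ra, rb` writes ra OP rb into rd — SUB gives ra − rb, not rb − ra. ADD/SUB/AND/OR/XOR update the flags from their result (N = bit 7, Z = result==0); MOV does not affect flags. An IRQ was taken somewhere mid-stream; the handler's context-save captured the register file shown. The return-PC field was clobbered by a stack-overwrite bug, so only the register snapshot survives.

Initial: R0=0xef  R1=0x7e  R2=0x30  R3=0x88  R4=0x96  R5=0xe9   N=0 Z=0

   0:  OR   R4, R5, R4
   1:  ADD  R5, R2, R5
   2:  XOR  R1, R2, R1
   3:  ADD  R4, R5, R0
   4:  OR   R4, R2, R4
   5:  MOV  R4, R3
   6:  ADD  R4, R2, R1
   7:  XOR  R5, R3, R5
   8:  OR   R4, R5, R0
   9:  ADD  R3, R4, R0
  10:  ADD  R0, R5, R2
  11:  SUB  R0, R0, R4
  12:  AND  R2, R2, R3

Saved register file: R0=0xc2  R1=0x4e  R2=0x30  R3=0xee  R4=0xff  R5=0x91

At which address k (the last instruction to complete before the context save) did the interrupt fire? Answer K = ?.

K = 11

after  0: R0=0xef R1=0x7e R2=0x30 R3=0x88 R4=0xff R5=0xe9  N=1 Z=0
after  1: R0=0xef R1=0x7e R2=0x30 R3=0x88 R4=0xff R5=0x19  N=0 Z=0
after  2: R0=0xef R1=0x4e R2=0x30 R3=0x88 R4=0xff R5=0x19  N=0 Z=0
after  3: R0=0xef R1=0x4e R2=0x30 R3=0x88 R4=0x08 R5=0x19  N=0 Z=0
after  4: R0=0xef R1=0x4e R2=0x30 R3=0x88 R4=0x38 R5=0x19  N=0 Z=0
after  5: R0=0xef R1=0x4e R2=0x30 R3=0x88 R4=0x88 R5=0x19  N=0 Z=0
after  6: R0=0xef R1=0x4e R2=0x30 R3=0x88 R4=0x7e R5=0x19  N=0 Z=0
after  7: R0=0xef R1=0x4e R2=0x30 R3=0x88 R4=0x7e R5=0x91  N=1 Z=0
after  8: R0=0xef R1=0x4e R2=0x30 R3=0x88 R4=0xff R5=0x91  N=1 Z=0
after  9: R0=0xef R1=0x4e R2=0x30 R3=0xee R4=0xff R5=0x91  N=1 Z=0
after 10: R0=0xc1 R1=0x4e R2=0x30 R3=0xee R4=0xff R5=0x91  N=1 Z=0
after 11: R0=0xc2 R1=0x4e R2=0x30 R3=0xee R4=0xff R5=0x91  N=1 Z=0
-- IRQ taken; context saved, return-PC = 12 --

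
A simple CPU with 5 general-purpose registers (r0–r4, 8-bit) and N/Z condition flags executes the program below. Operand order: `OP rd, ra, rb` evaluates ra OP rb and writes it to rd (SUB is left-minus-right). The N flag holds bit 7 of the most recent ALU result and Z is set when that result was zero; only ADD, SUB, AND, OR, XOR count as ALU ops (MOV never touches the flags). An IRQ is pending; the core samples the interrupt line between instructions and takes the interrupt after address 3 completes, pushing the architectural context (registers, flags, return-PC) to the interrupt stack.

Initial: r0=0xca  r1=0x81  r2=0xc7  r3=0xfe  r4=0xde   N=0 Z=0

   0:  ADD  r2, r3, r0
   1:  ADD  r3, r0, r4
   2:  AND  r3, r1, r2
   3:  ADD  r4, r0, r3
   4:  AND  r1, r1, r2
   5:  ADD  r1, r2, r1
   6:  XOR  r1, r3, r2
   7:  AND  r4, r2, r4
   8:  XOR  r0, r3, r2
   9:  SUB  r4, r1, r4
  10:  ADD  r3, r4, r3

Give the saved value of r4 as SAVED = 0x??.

after  0: r0=0xca r1=0x81 r2=0xc8 r3=0xfe r4=0xde  N=1 Z=0
after  1: r0=0xca r1=0x81 r2=0xc8 r3=0xa8 r4=0xde  N=1 Z=0
after  2: r0=0xca r1=0x81 r2=0xc8 r3=0x80 r4=0xde  N=1 Z=0
after  3: r0=0xca r1=0x81 r2=0xc8 r3=0x80 r4=0x4a  N=0 Z=0
-- IRQ taken; context saved, return-PC = 4 --

SAVED = 0x4a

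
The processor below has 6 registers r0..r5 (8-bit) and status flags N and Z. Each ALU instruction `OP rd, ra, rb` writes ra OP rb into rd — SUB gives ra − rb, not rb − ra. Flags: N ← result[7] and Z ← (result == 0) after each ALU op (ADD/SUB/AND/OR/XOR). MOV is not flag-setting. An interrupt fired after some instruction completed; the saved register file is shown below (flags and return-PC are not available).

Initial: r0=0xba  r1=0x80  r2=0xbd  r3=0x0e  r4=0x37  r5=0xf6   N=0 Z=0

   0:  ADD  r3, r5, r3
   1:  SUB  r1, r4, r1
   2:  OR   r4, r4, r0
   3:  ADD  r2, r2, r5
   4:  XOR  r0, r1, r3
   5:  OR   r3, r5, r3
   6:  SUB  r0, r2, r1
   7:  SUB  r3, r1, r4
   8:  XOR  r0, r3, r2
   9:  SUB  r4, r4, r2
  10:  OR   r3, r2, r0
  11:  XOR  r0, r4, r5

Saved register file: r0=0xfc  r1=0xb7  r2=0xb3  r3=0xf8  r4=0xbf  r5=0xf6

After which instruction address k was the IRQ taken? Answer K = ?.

after  0: r0=0xba r1=0x80 r2=0xbd r3=0x04 r4=0x37 r5=0xf6  N=0 Z=0
after  1: r0=0xba r1=0xb7 r2=0xbd r3=0x04 r4=0x37 r5=0xf6  N=1 Z=0
after  2: r0=0xba r1=0xb7 r2=0xbd r3=0x04 r4=0xbf r5=0xf6  N=1 Z=0
after  3: r0=0xba r1=0xb7 r2=0xb3 r3=0x04 r4=0xbf r5=0xf6  N=1 Z=0
after  4: r0=0xb3 r1=0xb7 r2=0xb3 r3=0x04 r4=0xbf r5=0xf6  N=1 Z=0
after  5: r0=0xb3 r1=0xb7 r2=0xb3 r3=0xf6 r4=0xbf r5=0xf6  N=1 Z=0
after  6: r0=0xfc r1=0xb7 r2=0xb3 r3=0xf6 r4=0xbf r5=0xf6  N=1 Z=0
after  7: r0=0xfc r1=0xb7 r2=0xb3 r3=0xf8 r4=0xbf r5=0xf6  N=1 Z=0
-- IRQ taken; context saved, return-PC = 8 --

K = 7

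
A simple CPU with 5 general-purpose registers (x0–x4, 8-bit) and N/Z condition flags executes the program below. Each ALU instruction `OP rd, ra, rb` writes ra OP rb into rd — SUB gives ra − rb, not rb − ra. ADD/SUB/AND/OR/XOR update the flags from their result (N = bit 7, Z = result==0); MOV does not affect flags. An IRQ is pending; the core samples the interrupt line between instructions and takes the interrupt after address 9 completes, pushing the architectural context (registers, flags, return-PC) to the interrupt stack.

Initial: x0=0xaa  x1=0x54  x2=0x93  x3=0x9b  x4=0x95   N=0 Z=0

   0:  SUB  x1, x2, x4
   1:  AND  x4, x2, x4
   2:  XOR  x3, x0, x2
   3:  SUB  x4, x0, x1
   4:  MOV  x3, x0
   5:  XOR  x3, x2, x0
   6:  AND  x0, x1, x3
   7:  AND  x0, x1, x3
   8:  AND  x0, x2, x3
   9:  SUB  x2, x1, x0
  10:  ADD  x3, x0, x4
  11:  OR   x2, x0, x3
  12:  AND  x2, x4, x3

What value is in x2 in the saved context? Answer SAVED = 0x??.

SAVED = 0xed

after  0: x0=0xaa x1=0xfe x2=0x93 x3=0x9b x4=0x95  N=1 Z=0
after  1: x0=0xaa x1=0xfe x2=0x93 x3=0x9b x4=0x91  N=1 Z=0
after  2: x0=0xaa x1=0xfe x2=0x93 x3=0x39 x4=0x91  N=0 Z=0
after  3: x0=0xaa x1=0xfe x2=0x93 x3=0x39 x4=0xac  N=1 Z=0
after  4: x0=0xaa x1=0xfe x2=0x93 x3=0xaa x4=0xac  N=1 Z=0
after  5: x0=0xaa x1=0xfe x2=0x93 x3=0x39 x4=0xac  N=0 Z=0
after  6: x0=0x38 x1=0xfe x2=0x93 x3=0x39 x4=0xac  N=0 Z=0
after  7: x0=0x38 x1=0xfe x2=0x93 x3=0x39 x4=0xac  N=0 Z=0
after  8: x0=0x11 x1=0xfe x2=0x93 x3=0x39 x4=0xac  N=0 Z=0
after  9: x0=0x11 x1=0xfe x2=0xed x3=0x39 x4=0xac  N=1 Z=0
-- IRQ taken; context saved, return-PC = 10 --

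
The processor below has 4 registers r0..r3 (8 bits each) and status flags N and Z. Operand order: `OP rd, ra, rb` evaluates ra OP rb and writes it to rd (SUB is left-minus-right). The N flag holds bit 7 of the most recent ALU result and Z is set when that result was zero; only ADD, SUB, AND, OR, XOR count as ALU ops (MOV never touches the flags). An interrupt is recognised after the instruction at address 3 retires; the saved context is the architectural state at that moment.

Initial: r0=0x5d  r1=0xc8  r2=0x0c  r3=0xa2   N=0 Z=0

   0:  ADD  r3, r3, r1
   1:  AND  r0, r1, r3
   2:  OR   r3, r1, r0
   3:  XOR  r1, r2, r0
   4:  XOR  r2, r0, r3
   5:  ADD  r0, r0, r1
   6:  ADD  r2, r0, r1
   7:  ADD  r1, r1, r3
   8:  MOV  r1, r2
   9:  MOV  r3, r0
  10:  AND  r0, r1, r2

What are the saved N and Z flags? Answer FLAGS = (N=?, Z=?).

after  0: r0=0x5d r1=0xc8 r2=0x0c r3=0x6a  N=0 Z=0
after  1: r0=0x48 r1=0xc8 r2=0x0c r3=0x6a  N=0 Z=0
after  2: r0=0x48 r1=0xc8 r2=0x0c r3=0xc8  N=1 Z=0
after  3: r0=0x48 r1=0x44 r2=0x0c r3=0xc8  N=0 Z=0
-- IRQ taken; context saved, return-PC = 4 --

FLAGS = (N=0, Z=0)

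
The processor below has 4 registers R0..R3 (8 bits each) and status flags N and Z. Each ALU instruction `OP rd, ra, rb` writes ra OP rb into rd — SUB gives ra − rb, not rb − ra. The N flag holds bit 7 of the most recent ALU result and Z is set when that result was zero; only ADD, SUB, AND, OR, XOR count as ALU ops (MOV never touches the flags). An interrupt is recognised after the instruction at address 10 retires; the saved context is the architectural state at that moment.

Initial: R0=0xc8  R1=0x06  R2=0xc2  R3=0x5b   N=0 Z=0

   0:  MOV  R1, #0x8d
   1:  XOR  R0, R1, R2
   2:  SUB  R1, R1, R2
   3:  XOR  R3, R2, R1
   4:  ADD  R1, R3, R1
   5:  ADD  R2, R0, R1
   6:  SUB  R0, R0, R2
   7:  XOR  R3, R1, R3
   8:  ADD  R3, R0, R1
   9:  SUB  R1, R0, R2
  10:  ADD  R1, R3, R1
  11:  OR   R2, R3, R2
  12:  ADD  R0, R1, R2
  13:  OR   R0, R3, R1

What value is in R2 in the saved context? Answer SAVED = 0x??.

after  0: R0=0xc8 R1=0x8d R2=0xc2 R3=0x5b  N=0 Z=0
after  1: R0=0x4f R1=0x8d R2=0xc2 R3=0x5b  N=0 Z=0
after  2: R0=0x4f R1=0xcb R2=0xc2 R3=0x5b  N=1 Z=0
after  3: R0=0x4f R1=0xcb R2=0xc2 R3=0x09  N=0 Z=0
after  4: R0=0x4f R1=0xd4 R2=0xc2 R3=0x09  N=1 Z=0
after  5: R0=0x4f R1=0xd4 R2=0x23 R3=0x09  N=0 Z=0
after  6: R0=0x2c R1=0xd4 R2=0x23 R3=0x09  N=0 Z=0
after  7: R0=0x2c R1=0xd4 R2=0x23 R3=0xdd  N=1 Z=0
after  8: R0=0x2c R1=0xd4 R2=0x23 R3=0x00  N=0 Z=1
after  9: R0=0x2c R1=0x09 R2=0x23 R3=0x00  N=0 Z=0
after 10: R0=0x2c R1=0x09 R2=0x23 R3=0x00  N=0 Z=0
-- IRQ taken; context saved, return-PC = 11 --

SAVED = 0x23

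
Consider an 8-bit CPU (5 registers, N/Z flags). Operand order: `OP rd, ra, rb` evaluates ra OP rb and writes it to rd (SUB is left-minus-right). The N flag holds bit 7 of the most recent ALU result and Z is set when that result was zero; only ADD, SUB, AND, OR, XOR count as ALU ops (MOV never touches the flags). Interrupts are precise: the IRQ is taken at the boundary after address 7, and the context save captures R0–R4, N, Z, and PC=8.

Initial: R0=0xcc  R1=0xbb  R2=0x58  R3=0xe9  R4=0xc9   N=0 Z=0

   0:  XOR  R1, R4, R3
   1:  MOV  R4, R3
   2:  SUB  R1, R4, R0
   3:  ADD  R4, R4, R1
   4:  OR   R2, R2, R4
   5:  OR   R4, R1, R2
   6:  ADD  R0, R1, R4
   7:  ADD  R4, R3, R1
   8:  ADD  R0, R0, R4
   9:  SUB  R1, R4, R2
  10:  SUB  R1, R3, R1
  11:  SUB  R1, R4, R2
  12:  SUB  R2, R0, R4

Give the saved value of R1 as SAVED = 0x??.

SAVED = 0x1d

after  0: R0=0xcc R1=0x20 R2=0x58 R3=0xe9 R4=0xc9  N=0 Z=0
after  1: R0=0xcc R1=0x20 R2=0x58 R3=0xe9 R4=0xe9  N=0 Z=0
after  2: R0=0xcc R1=0x1d R2=0x58 R3=0xe9 R4=0xe9  N=0 Z=0
after  3: R0=0xcc R1=0x1d R2=0x58 R3=0xe9 R4=0x06  N=0 Z=0
after  4: R0=0xcc R1=0x1d R2=0x5e R3=0xe9 R4=0x06  N=0 Z=0
after  5: R0=0xcc R1=0x1d R2=0x5e R3=0xe9 R4=0x5f  N=0 Z=0
after  6: R0=0x7c R1=0x1d R2=0x5e R3=0xe9 R4=0x5f  N=0 Z=0
after  7: R0=0x7c R1=0x1d R2=0x5e R3=0xe9 R4=0x06  N=0 Z=0
-- IRQ taken; context saved, return-PC = 8 --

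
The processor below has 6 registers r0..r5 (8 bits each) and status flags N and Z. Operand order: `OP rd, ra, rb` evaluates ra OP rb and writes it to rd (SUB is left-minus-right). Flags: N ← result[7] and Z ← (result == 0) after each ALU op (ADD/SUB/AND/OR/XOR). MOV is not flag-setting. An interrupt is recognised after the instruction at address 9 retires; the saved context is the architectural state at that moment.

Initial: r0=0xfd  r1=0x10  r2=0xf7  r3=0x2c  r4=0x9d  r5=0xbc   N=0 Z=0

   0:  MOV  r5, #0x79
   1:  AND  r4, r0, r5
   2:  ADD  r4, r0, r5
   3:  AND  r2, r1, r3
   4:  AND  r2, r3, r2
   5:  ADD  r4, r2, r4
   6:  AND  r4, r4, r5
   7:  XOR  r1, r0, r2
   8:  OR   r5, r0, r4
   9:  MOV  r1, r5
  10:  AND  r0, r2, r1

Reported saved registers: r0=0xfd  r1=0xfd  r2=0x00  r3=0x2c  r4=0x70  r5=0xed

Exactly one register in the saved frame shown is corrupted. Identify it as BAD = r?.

after  0: r0=0xfd r1=0x10 r2=0xf7 r3=0x2c r4=0x9d r5=0x79  N=0 Z=0
after  1: r0=0xfd r1=0x10 r2=0xf7 r3=0x2c r4=0x79 r5=0x79  N=0 Z=0
after  2: r0=0xfd r1=0x10 r2=0xf7 r3=0x2c r4=0x76 r5=0x79  N=0 Z=0
after  3: r0=0xfd r1=0x10 r2=0x00 r3=0x2c r4=0x76 r5=0x79  N=0 Z=1
after  4: r0=0xfd r1=0x10 r2=0x00 r3=0x2c r4=0x76 r5=0x79  N=0 Z=1
after  5: r0=0xfd r1=0x10 r2=0x00 r3=0x2c r4=0x76 r5=0x79  N=0 Z=0
after  6: r0=0xfd r1=0x10 r2=0x00 r3=0x2c r4=0x70 r5=0x79  N=0 Z=0
after  7: r0=0xfd r1=0xfd r2=0x00 r3=0x2c r4=0x70 r5=0x79  N=1 Z=0
after  8: r0=0xfd r1=0xfd r2=0x00 r3=0x2c r4=0x70 r5=0xfd  N=1 Z=0
after  9: r0=0xfd r1=0xfd r2=0x00 r3=0x2c r4=0x70 r5=0xfd  N=1 Z=0
-- IRQ taken; context saved, return-PC = 10 --
mismatch: r5: reported 0xed vs actual 0xfd

BAD = r5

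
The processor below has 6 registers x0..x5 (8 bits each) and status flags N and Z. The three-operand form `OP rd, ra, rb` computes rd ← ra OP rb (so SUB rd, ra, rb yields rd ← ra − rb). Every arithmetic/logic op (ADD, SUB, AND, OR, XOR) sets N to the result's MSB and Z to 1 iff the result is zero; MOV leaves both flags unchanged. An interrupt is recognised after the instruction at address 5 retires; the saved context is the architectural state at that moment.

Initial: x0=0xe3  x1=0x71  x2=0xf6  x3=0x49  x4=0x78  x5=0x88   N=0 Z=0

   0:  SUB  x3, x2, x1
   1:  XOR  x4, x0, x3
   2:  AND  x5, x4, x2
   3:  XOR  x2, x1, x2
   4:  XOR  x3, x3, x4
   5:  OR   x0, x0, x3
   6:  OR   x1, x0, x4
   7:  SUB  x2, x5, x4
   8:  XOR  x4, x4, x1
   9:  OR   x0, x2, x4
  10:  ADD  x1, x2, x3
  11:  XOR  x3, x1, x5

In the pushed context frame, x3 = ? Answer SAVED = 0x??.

SAVED = 0xe3

after  0: x0=0xe3 x1=0x71 x2=0xf6 x3=0x85 x4=0x78 x5=0x88  N=1 Z=0
after  1: x0=0xe3 x1=0x71 x2=0xf6 x3=0x85 x4=0x66 x5=0x88  N=0 Z=0
after  2: x0=0xe3 x1=0x71 x2=0xf6 x3=0x85 x4=0x66 x5=0x66  N=0 Z=0
after  3: x0=0xe3 x1=0x71 x2=0x87 x3=0x85 x4=0x66 x5=0x66  N=1 Z=0
after  4: x0=0xe3 x1=0x71 x2=0x87 x3=0xe3 x4=0x66 x5=0x66  N=1 Z=0
after  5: x0=0xe3 x1=0x71 x2=0x87 x3=0xe3 x4=0x66 x5=0x66  N=1 Z=0
-- IRQ taken; context saved, return-PC = 6 --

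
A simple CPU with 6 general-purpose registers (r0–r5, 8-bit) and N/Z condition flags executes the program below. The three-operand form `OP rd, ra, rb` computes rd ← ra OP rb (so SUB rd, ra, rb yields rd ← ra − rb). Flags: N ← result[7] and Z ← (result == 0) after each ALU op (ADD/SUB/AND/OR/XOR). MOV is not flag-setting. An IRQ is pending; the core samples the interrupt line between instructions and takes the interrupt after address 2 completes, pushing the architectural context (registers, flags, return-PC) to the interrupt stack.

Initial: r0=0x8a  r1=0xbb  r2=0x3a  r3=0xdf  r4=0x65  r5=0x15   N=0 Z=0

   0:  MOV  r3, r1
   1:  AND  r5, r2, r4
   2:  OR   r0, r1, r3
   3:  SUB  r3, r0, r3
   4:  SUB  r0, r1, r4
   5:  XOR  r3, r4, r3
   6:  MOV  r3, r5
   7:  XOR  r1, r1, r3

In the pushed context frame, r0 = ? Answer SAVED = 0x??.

SAVED = 0xbb

after  0: r0=0x8a r1=0xbb r2=0x3a r3=0xbb r4=0x65 r5=0x15  N=0 Z=0
after  1: r0=0x8a r1=0xbb r2=0x3a r3=0xbb r4=0x65 r5=0x20  N=0 Z=0
after  2: r0=0xbb r1=0xbb r2=0x3a r3=0xbb r4=0x65 r5=0x20  N=1 Z=0
-- IRQ taken; context saved, return-PC = 3 --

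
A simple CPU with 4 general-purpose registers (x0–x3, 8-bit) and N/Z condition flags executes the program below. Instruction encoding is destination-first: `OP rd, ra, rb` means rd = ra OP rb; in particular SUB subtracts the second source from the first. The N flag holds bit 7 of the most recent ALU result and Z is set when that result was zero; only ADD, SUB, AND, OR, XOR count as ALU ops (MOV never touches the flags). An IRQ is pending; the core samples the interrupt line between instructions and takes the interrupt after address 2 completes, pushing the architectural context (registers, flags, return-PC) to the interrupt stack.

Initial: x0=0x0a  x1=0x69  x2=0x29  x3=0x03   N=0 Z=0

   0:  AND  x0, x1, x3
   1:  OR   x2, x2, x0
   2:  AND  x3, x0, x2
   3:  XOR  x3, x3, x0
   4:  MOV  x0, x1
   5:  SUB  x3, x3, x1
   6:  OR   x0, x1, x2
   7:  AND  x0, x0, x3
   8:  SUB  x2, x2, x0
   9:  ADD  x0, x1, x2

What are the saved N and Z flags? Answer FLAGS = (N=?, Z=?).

FLAGS = (N=0, Z=0)

after  0: x0=0x01 x1=0x69 x2=0x29 x3=0x03  N=0 Z=0
after  1: x0=0x01 x1=0x69 x2=0x29 x3=0x03  N=0 Z=0
after  2: x0=0x01 x1=0x69 x2=0x29 x3=0x01  N=0 Z=0
-- IRQ taken; context saved, return-PC = 3 --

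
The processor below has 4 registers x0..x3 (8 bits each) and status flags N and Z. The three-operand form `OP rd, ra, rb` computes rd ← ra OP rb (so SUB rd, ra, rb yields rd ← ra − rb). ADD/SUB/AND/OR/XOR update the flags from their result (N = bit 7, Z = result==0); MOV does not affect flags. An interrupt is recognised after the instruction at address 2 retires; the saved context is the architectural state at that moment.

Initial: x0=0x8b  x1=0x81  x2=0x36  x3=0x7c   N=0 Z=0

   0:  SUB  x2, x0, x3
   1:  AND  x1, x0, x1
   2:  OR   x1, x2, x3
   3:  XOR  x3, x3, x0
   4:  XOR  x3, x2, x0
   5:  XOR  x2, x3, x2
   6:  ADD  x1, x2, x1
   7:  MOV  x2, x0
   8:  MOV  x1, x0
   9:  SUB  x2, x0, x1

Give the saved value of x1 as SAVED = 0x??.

SAVED = 0x7f

after  0: x0=0x8b x1=0x81 x2=0x0f x3=0x7c  N=0 Z=0
after  1: x0=0x8b x1=0x81 x2=0x0f x3=0x7c  N=1 Z=0
after  2: x0=0x8b x1=0x7f x2=0x0f x3=0x7c  N=0 Z=0
-- IRQ taken; context saved, return-PC = 3 --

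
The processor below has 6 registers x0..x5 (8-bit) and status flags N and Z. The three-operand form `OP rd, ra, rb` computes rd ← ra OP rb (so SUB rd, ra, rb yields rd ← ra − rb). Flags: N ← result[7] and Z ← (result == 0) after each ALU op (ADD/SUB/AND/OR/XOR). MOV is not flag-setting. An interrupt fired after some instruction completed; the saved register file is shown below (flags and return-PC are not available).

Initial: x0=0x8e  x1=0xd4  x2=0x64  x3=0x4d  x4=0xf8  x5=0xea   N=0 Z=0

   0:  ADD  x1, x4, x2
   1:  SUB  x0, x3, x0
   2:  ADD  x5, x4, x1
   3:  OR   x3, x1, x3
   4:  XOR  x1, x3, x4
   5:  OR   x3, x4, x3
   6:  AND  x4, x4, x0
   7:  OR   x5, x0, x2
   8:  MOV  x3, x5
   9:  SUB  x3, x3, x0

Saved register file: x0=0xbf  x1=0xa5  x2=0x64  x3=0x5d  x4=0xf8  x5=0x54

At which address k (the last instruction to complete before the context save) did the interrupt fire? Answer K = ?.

K = 4

after  0: x0=0x8e x1=0x5c x2=0x64 x3=0x4d x4=0xf8 x5=0xea  N=0 Z=0
after  1: x0=0xbf x1=0x5c x2=0x64 x3=0x4d x4=0xf8 x5=0xea  N=1 Z=0
after  2: x0=0xbf x1=0x5c x2=0x64 x3=0x4d x4=0xf8 x5=0x54  N=0 Z=0
after  3: x0=0xbf x1=0x5c x2=0x64 x3=0x5d x4=0xf8 x5=0x54  N=0 Z=0
after  4: x0=0xbf x1=0xa5 x2=0x64 x3=0x5d x4=0xf8 x5=0x54  N=1 Z=0
-- IRQ taken; context saved, return-PC = 5 --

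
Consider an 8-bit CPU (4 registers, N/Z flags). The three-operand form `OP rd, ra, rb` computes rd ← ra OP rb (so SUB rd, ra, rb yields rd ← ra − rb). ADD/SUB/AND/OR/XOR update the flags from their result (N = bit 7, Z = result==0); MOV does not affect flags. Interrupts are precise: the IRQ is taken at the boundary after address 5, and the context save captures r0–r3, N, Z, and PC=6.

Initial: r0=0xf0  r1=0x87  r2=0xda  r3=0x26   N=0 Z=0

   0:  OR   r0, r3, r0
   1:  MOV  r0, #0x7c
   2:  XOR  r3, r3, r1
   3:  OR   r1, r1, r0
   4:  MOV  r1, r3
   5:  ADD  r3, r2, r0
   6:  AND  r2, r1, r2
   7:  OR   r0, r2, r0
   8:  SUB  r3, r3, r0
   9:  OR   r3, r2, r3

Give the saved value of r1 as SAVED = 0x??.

after  0: r0=0xf6 r1=0x87 r2=0xda r3=0x26  N=1 Z=0
after  1: r0=0x7c r1=0x87 r2=0xda r3=0x26  N=1 Z=0
after  2: r0=0x7c r1=0x87 r2=0xda r3=0xa1  N=1 Z=0
after  3: r0=0x7c r1=0xff r2=0xda r3=0xa1  N=1 Z=0
after  4: r0=0x7c r1=0xa1 r2=0xda r3=0xa1  N=1 Z=0
after  5: r0=0x7c r1=0xa1 r2=0xda r3=0x56  N=0 Z=0
-- IRQ taken; context saved, return-PC = 6 --

SAVED = 0xa1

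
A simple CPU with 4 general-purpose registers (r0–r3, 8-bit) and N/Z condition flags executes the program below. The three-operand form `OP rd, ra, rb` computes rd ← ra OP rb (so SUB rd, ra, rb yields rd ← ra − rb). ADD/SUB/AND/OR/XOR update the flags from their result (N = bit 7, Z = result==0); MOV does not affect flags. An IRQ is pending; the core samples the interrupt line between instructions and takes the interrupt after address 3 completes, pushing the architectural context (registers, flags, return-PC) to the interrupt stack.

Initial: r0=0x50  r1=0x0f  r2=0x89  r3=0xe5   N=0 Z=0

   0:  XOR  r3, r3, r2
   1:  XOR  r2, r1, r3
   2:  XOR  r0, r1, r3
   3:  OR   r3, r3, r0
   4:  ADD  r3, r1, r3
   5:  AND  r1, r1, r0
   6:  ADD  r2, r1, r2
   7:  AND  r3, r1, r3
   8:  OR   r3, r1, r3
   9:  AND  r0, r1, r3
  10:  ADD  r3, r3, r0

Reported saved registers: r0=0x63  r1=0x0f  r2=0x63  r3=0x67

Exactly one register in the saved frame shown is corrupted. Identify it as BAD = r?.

BAD = r3

after  0: r0=0x50 r1=0x0f r2=0x89 r3=0x6c  N=0 Z=0
after  1: r0=0x50 r1=0x0f r2=0x63 r3=0x6c  N=0 Z=0
after  2: r0=0x63 r1=0x0f r2=0x63 r3=0x6c  N=0 Z=0
after  3: r0=0x63 r1=0x0f r2=0x63 r3=0x6f  N=0 Z=0
-- IRQ taken; context saved, return-PC = 4 --
mismatch: r3: reported 0x67 vs actual 0x6f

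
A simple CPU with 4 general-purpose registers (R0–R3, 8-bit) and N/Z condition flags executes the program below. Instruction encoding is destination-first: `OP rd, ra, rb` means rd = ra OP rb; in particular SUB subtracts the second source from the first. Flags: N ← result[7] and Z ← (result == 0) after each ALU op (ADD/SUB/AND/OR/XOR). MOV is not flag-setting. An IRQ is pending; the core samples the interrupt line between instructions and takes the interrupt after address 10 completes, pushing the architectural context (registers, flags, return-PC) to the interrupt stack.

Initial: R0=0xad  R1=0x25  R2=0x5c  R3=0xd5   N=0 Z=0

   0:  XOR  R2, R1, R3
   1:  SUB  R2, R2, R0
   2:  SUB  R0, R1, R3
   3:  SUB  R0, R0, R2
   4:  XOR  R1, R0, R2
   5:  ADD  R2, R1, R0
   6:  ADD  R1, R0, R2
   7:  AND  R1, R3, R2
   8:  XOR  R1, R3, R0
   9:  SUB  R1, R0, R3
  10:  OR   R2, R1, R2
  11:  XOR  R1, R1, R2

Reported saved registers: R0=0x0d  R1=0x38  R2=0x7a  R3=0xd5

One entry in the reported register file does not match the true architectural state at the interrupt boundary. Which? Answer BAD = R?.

BAD = R2

after  0: R0=0xad R1=0x25 R2=0xf0 R3=0xd5  N=1 Z=0
after  1: R0=0xad R1=0x25 R2=0x43 R3=0xd5  N=0 Z=0
after  2: R0=0x50 R1=0x25 R2=0x43 R3=0xd5  N=0 Z=0
after  3: R0=0x0d R1=0x25 R2=0x43 R3=0xd5  N=0 Z=0
after  4: R0=0x0d R1=0x4e R2=0x43 R3=0xd5  N=0 Z=0
after  5: R0=0x0d R1=0x4e R2=0x5b R3=0xd5  N=0 Z=0
after  6: R0=0x0d R1=0x68 R2=0x5b R3=0xd5  N=0 Z=0
after  7: R0=0x0d R1=0x51 R2=0x5b R3=0xd5  N=0 Z=0
after  8: R0=0x0d R1=0xd8 R2=0x5b R3=0xd5  N=1 Z=0
after  9: R0=0x0d R1=0x38 R2=0x5b R3=0xd5  N=0 Z=0
after 10: R0=0x0d R1=0x38 R2=0x7b R3=0xd5  N=0 Z=0
-- IRQ taken; context saved, return-PC = 11 --
mismatch: R2: reported 0x7a vs actual 0x7b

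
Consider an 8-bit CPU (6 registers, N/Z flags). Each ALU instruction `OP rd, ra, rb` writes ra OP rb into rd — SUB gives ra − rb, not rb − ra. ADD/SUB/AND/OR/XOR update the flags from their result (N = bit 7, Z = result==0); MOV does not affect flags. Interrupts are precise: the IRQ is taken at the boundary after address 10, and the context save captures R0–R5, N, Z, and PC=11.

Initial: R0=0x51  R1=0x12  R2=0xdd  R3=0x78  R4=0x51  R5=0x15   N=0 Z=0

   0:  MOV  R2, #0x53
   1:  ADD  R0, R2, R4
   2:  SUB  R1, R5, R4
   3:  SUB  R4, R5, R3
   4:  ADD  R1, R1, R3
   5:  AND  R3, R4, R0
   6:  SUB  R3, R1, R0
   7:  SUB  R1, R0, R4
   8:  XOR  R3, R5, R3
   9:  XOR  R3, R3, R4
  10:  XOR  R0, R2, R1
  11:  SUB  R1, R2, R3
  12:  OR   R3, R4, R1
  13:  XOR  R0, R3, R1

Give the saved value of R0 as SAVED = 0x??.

after  0: R0=0x51 R1=0x12 R2=0x53 R3=0x78 R4=0x51 R5=0x15  N=0 Z=0
after  1: R0=0xa4 R1=0x12 R2=0x53 R3=0x78 R4=0x51 R5=0x15  N=1 Z=0
after  2: R0=0xa4 R1=0xc4 R2=0x53 R3=0x78 R4=0x51 R5=0x15  N=1 Z=0
after  3: R0=0xa4 R1=0xc4 R2=0x53 R3=0x78 R4=0x9d R5=0x15  N=1 Z=0
after  4: R0=0xa4 R1=0x3c R2=0x53 R3=0x78 R4=0x9d R5=0x15  N=0 Z=0
after  5: R0=0xa4 R1=0x3c R2=0x53 R3=0x84 R4=0x9d R5=0x15  N=1 Z=0
after  6: R0=0xa4 R1=0x3c R2=0x53 R3=0x98 R4=0x9d R5=0x15  N=1 Z=0
after  7: R0=0xa4 R1=0x07 R2=0x53 R3=0x98 R4=0x9d R5=0x15  N=0 Z=0
after  8: R0=0xa4 R1=0x07 R2=0x53 R3=0x8d R4=0x9d R5=0x15  N=1 Z=0
after  9: R0=0xa4 R1=0x07 R2=0x53 R3=0x10 R4=0x9d R5=0x15  N=0 Z=0
after 10: R0=0x54 R1=0x07 R2=0x53 R3=0x10 R4=0x9d R5=0x15  N=0 Z=0
-- IRQ taken; context saved, return-PC = 11 --

SAVED = 0x54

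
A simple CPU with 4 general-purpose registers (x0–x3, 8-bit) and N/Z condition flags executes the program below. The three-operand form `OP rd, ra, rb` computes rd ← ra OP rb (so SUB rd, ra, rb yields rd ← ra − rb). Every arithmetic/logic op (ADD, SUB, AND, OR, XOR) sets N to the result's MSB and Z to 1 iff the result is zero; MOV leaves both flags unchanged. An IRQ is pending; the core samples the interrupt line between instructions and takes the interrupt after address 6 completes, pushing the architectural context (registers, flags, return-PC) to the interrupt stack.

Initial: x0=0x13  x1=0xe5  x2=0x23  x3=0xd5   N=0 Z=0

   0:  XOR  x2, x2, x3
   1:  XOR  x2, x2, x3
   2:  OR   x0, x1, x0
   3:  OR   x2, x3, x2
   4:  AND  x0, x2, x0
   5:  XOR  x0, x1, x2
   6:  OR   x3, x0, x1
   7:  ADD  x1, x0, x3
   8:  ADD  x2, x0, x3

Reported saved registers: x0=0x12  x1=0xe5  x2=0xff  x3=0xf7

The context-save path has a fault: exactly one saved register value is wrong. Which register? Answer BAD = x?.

after  0: x0=0x13 x1=0xe5 x2=0xf6 x3=0xd5  N=1 Z=0
after  1: x0=0x13 x1=0xe5 x2=0x23 x3=0xd5  N=0 Z=0
after  2: x0=0xf7 x1=0xe5 x2=0x23 x3=0xd5  N=1 Z=0
after  3: x0=0xf7 x1=0xe5 x2=0xf7 x3=0xd5  N=1 Z=0
after  4: x0=0xf7 x1=0xe5 x2=0xf7 x3=0xd5  N=1 Z=0
after  5: x0=0x12 x1=0xe5 x2=0xf7 x3=0xd5  N=0 Z=0
after  6: x0=0x12 x1=0xe5 x2=0xf7 x3=0xf7  N=1 Z=0
-- IRQ taken; context saved, return-PC = 7 --
mismatch: x2: reported 0xff vs actual 0xf7

BAD = x2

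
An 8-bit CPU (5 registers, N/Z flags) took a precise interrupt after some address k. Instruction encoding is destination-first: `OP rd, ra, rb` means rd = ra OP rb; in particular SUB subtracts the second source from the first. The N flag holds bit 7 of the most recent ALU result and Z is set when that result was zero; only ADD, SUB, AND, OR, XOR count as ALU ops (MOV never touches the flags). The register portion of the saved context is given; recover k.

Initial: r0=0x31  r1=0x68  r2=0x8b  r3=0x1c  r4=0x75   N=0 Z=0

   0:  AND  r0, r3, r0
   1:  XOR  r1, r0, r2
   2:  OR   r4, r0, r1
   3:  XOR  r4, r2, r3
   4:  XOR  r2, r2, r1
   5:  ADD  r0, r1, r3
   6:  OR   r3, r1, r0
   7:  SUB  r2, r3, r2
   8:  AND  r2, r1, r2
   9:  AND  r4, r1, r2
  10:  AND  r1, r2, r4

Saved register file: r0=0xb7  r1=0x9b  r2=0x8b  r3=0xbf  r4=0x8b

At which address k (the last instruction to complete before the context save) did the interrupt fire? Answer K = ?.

after  0: r0=0x10 r1=0x68 r2=0x8b r3=0x1c r4=0x75  N=0 Z=0
after  1: r0=0x10 r1=0x9b r2=0x8b r3=0x1c r4=0x75  N=1 Z=0
after  2: r0=0x10 r1=0x9b r2=0x8b r3=0x1c r4=0x9b  N=1 Z=0
after  3: r0=0x10 r1=0x9b r2=0x8b r3=0x1c r4=0x97  N=1 Z=0
after  4: r0=0x10 r1=0x9b r2=0x10 r3=0x1c r4=0x97  N=0 Z=0
after  5: r0=0xb7 r1=0x9b r2=0x10 r3=0x1c r4=0x97  N=1 Z=0
after  6: r0=0xb7 r1=0x9b r2=0x10 r3=0xbf r4=0x97  N=1 Z=0
after  7: r0=0xb7 r1=0x9b r2=0xaf r3=0xbf r4=0x97  N=1 Z=0
after  8: r0=0xb7 r1=0x9b r2=0x8b r3=0xbf r4=0x97  N=1 Z=0
after  9: r0=0xb7 r1=0x9b r2=0x8b r3=0xbf r4=0x8b  N=1 Z=0
-- IRQ taken; context saved, return-PC = 10 --

K = 9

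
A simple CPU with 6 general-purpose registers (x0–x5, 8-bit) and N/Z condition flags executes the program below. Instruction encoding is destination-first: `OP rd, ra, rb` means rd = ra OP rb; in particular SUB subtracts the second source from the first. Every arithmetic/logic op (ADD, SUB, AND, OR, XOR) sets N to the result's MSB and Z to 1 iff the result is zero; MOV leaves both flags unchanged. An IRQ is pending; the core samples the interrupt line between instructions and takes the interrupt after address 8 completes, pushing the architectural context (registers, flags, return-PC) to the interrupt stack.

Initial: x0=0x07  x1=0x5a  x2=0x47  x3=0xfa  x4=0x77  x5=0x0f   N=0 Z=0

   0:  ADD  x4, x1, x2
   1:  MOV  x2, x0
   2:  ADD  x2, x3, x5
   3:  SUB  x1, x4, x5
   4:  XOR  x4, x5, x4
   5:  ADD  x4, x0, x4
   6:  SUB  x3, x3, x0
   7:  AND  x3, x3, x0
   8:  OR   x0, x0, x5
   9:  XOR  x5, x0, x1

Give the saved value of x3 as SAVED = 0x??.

SAVED = 0x03

after  0: x0=0x07 x1=0x5a x2=0x47 x3=0xfa x4=0xa1 x5=0x0f  N=1 Z=0
after  1: x0=0x07 x1=0x5a x2=0x07 x3=0xfa x4=0xa1 x5=0x0f  N=1 Z=0
after  2: x0=0x07 x1=0x5a x2=0x09 x3=0xfa x4=0xa1 x5=0x0f  N=0 Z=0
after  3: x0=0x07 x1=0x92 x2=0x09 x3=0xfa x4=0xa1 x5=0x0f  N=1 Z=0
after  4: x0=0x07 x1=0x92 x2=0x09 x3=0xfa x4=0xae x5=0x0f  N=1 Z=0
after  5: x0=0x07 x1=0x92 x2=0x09 x3=0xfa x4=0xb5 x5=0x0f  N=1 Z=0
after  6: x0=0x07 x1=0x92 x2=0x09 x3=0xf3 x4=0xb5 x5=0x0f  N=1 Z=0
after  7: x0=0x07 x1=0x92 x2=0x09 x3=0x03 x4=0xb5 x5=0x0f  N=0 Z=0
after  8: x0=0x0f x1=0x92 x2=0x09 x3=0x03 x4=0xb5 x5=0x0f  N=0 Z=0
-- IRQ taken; context saved, return-PC = 9 --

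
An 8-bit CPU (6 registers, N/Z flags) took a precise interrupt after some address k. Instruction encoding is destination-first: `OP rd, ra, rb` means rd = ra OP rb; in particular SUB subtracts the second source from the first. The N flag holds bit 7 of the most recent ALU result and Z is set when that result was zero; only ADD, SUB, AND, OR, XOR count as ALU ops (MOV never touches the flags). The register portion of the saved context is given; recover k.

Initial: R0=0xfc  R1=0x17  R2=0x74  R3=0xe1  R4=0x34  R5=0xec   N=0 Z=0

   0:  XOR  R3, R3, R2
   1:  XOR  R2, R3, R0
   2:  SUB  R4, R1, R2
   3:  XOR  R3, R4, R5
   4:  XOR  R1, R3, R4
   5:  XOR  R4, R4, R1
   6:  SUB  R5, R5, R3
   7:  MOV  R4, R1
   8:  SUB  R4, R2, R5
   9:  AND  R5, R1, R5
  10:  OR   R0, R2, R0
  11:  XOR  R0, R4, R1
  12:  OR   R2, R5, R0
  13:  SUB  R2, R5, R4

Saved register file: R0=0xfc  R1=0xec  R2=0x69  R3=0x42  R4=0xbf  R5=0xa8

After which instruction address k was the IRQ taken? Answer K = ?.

K = 9

after  0: R0=0xfc R1=0x17 R2=0x74 R3=0x95 R4=0x34 R5=0xec  N=1 Z=0
after  1: R0=0xfc R1=0x17 R2=0x69 R3=0x95 R4=0x34 R5=0xec  N=0 Z=0
after  2: R0=0xfc R1=0x17 R2=0x69 R3=0x95 R4=0xae R5=0xec  N=1 Z=0
after  3: R0=0xfc R1=0x17 R2=0x69 R3=0x42 R4=0xae R5=0xec  N=0 Z=0
after  4: R0=0xfc R1=0xec R2=0x69 R3=0x42 R4=0xae R5=0xec  N=1 Z=0
after  5: R0=0xfc R1=0xec R2=0x69 R3=0x42 R4=0x42 R5=0xec  N=0 Z=0
after  6: R0=0xfc R1=0xec R2=0x69 R3=0x42 R4=0x42 R5=0xaa  N=1 Z=0
after  7: R0=0xfc R1=0xec R2=0x69 R3=0x42 R4=0xec R5=0xaa  N=1 Z=0
after  8: R0=0xfc R1=0xec R2=0x69 R3=0x42 R4=0xbf R5=0xaa  N=1 Z=0
after  9: R0=0xfc R1=0xec R2=0x69 R3=0x42 R4=0xbf R5=0xa8  N=1 Z=0
-- IRQ taken; context saved, return-PC = 10 --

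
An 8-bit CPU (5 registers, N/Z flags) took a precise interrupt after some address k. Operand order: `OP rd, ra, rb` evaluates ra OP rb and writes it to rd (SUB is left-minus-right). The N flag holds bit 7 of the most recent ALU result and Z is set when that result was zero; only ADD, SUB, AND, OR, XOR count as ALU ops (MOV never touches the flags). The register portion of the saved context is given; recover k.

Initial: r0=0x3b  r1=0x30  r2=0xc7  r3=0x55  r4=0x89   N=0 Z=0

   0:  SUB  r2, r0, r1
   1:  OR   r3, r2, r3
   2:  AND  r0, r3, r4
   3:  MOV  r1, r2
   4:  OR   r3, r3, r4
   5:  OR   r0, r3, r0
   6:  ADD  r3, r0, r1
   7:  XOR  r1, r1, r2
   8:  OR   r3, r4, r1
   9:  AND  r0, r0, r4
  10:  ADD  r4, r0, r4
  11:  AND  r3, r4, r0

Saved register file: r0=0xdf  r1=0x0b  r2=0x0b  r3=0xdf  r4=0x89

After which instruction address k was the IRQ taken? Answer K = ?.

after  0: r0=0x3b r1=0x30 r2=0x0b r3=0x55 r4=0x89  N=0 Z=0
after  1: r0=0x3b r1=0x30 r2=0x0b r3=0x5f r4=0x89  N=0 Z=0
after  2: r0=0x09 r1=0x30 r2=0x0b r3=0x5f r4=0x89  N=0 Z=0
after  3: r0=0x09 r1=0x0b r2=0x0b r3=0x5f r4=0x89  N=0 Z=0
after  4: r0=0x09 r1=0x0b r2=0x0b r3=0xdf r4=0x89  N=1 Z=0
after  5: r0=0xdf r1=0x0b r2=0x0b r3=0xdf r4=0x89  N=1 Z=0
-- IRQ taken; context saved, return-PC = 6 --

K = 5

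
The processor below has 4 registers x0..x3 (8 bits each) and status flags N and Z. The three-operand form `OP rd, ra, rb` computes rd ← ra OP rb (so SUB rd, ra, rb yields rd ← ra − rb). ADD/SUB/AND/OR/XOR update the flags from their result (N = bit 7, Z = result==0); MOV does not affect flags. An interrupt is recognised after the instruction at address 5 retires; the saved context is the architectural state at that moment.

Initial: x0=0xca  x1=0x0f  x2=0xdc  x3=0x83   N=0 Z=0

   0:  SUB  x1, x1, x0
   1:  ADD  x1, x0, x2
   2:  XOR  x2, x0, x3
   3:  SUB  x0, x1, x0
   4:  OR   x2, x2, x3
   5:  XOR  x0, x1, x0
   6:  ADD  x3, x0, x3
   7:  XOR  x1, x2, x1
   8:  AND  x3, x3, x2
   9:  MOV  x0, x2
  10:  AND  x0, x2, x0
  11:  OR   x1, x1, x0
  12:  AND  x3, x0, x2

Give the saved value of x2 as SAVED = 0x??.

SAVED = 0xcb

after  0: x0=0xca x1=0x45 x2=0xdc x3=0x83  N=0 Z=0
after  1: x0=0xca x1=0xa6 x2=0xdc x3=0x83  N=1 Z=0
after  2: x0=0xca x1=0xa6 x2=0x49 x3=0x83  N=0 Z=0
after  3: x0=0xdc x1=0xa6 x2=0x49 x3=0x83  N=1 Z=0
after  4: x0=0xdc x1=0xa6 x2=0xcb x3=0x83  N=1 Z=0
after  5: x0=0x7a x1=0xa6 x2=0xcb x3=0x83  N=0 Z=0
-- IRQ taken; context saved, return-PC = 6 --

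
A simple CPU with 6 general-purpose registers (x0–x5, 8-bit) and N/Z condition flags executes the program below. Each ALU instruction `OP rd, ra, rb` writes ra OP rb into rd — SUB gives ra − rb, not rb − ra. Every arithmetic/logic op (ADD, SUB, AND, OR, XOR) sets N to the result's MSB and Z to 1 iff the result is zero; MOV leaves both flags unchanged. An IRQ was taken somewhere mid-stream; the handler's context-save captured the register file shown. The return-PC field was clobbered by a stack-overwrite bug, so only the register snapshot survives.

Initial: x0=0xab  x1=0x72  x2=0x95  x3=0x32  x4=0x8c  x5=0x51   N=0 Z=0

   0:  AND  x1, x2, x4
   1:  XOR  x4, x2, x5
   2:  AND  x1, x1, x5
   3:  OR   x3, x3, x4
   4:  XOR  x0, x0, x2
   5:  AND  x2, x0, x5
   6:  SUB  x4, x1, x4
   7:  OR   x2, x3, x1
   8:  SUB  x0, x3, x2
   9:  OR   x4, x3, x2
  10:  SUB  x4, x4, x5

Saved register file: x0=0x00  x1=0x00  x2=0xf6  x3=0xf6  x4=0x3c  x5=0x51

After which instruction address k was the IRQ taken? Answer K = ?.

after  0: x0=0xab x1=0x84 x2=0x95 x3=0x32 x4=0x8c x5=0x51  N=1 Z=0
after  1: x0=0xab x1=0x84 x2=0x95 x3=0x32 x4=0xc4 x5=0x51  N=1 Z=0
after  2: x0=0xab x1=0x00 x2=0x95 x3=0x32 x4=0xc4 x5=0x51  N=0 Z=1
after  3: x0=0xab x1=0x00 x2=0x95 x3=0xf6 x4=0xc4 x5=0x51  N=1 Z=0
after  4: x0=0x3e x1=0x00 x2=0x95 x3=0xf6 x4=0xc4 x5=0x51  N=0 Z=0
after  5: x0=0x3e x1=0x00 x2=0x10 x3=0xf6 x4=0xc4 x5=0x51  N=0 Z=0
after  6: x0=0x3e x1=0x00 x2=0x10 x3=0xf6 x4=0x3c x5=0x51  N=0 Z=0
after  7: x0=0x3e x1=0x00 x2=0xf6 x3=0xf6 x4=0x3c x5=0x51  N=1 Z=0
after  8: x0=0x00 x1=0x00 x2=0xf6 x3=0xf6 x4=0x3c x5=0x51  N=0 Z=1
-- IRQ taken; context saved, return-PC = 9 --

K = 8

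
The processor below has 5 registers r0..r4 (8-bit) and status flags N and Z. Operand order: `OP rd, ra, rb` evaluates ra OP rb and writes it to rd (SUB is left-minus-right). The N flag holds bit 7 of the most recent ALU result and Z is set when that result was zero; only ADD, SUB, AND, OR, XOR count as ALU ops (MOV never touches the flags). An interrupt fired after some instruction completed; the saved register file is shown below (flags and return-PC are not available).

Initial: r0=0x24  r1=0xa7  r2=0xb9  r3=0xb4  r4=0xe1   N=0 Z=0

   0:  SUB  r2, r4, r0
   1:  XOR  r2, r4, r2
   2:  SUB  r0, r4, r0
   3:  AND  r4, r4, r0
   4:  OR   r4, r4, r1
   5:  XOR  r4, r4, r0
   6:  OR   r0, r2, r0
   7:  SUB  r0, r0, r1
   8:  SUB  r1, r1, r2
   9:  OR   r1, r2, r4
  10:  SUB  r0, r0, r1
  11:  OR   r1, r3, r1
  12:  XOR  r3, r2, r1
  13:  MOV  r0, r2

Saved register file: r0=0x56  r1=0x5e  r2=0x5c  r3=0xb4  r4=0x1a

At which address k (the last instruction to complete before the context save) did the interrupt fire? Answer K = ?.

after  0: r0=0x24 r1=0xa7 r2=0xbd r3=0xb4 r4=0xe1  N=1 Z=0
after  1: r0=0x24 r1=0xa7 r2=0x5c r3=0xb4 r4=0xe1  N=0 Z=0
after  2: r0=0xbd r1=0xa7 r2=0x5c r3=0xb4 r4=0xe1  N=1 Z=0
after  3: r0=0xbd r1=0xa7 r2=0x5c r3=0xb4 r4=0xa1  N=1 Z=0
after  4: r0=0xbd r1=0xa7 r2=0x5c r3=0xb4 r4=0xa7  N=1 Z=0
after  5: r0=0xbd r1=0xa7 r2=0x5c r3=0xb4 r4=0x1a  N=0 Z=0
after  6: r0=0xfd r1=0xa7 r2=0x5c r3=0xb4 r4=0x1a  N=1 Z=0
after  7: r0=0x56 r1=0xa7 r2=0x5c r3=0xb4 r4=0x1a  N=0 Z=0
after  8: r0=0x56 r1=0x4b r2=0x5c r3=0xb4 r4=0x1a  N=0 Z=0
after  9: r0=0x56 r1=0x5e r2=0x5c r3=0xb4 r4=0x1a  N=0 Z=0
-- IRQ taken; context saved, return-PC = 10 --

K = 9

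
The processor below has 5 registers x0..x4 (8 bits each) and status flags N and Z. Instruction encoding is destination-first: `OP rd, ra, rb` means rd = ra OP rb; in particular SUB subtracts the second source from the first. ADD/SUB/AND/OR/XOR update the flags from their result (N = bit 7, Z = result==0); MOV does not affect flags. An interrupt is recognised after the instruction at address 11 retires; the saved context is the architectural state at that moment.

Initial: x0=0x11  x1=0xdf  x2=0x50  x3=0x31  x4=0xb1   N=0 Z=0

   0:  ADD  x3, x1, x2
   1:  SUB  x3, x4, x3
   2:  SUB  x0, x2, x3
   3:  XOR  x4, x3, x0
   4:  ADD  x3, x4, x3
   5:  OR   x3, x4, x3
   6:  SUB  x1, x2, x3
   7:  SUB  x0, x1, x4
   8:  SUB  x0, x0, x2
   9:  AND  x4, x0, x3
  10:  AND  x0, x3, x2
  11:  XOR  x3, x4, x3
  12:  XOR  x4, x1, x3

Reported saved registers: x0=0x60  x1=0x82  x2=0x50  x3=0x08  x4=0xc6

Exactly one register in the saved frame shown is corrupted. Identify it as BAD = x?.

BAD = x0

after  0: x0=0x11 x1=0xdf x2=0x50 x3=0x2f x4=0xb1  N=0 Z=0
after  1: x0=0x11 x1=0xdf x2=0x50 x3=0x82 x4=0xb1  N=1 Z=0
after  2: x0=0xce x1=0xdf x2=0x50 x3=0x82 x4=0xb1  N=1 Z=0
after  3: x0=0xce x1=0xdf x2=0x50 x3=0x82 x4=0x4c  N=0 Z=0
after  4: x0=0xce x1=0xdf x2=0x50 x3=0xce x4=0x4c  N=1 Z=0
after  5: x0=0xce x1=0xdf x2=0x50 x3=0xce x4=0x4c  N=1 Z=0
after  6: x0=0xce x1=0x82 x2=0x50 x3=0xce x4=0x4c  N=1 Z=0
after  7: x0=0x36 x1=0x82 x2=0x50 x3=0xce x4=0x4c  N=0 Z=0
after  8: x0=0xe6 x1=0x82 x2=0x50 x3=0xce x4=0x4c  N=1 Z=0
after  9: x0=0xe6 x1=0x82 x2=0x50 x3=0xce x4=0xc6  N=1 Z=0
after 10: x0=0x40 x1=0x82 x2=0x50 x3=0xce x4=0xc6  N=0 Z=0
after 11: x0=0x40 x1=0x82 x2=0x50 x3=0x08 x4=0xc6  N=0 Z=0
-- IRQ taken; context saved, return-PC = 12 --
mismatch: x0: reported 0x60 vs actual 0x40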